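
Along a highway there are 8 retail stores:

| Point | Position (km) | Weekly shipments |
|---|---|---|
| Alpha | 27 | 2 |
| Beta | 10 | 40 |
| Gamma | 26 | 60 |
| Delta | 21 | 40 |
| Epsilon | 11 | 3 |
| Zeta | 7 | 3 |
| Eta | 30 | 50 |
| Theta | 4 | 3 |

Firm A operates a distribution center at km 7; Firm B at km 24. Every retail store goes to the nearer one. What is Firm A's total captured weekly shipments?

49

The indifferent point is the midpoint (7+24)/2 = 15.5; retail stores left of it (closer to Firm A at 7) go to Firm A, those right go to Firm B.
  Theta at 4 (w=3) → Firm A
  Zeta at 7 (w=3) → Firm A
  Beta at 10 (w=40) → Firm A
  Epsilon at 11 (w=3) → Firm A
  Delta at 21 (w=40) → Firm B
  Gamma at 26 (w=60) → Firm B
  Alpha at 27 (w=2) → Firm B
  Eta at 30 (w=50) → Firm B
Firm A captures 49; Firm B captures 152.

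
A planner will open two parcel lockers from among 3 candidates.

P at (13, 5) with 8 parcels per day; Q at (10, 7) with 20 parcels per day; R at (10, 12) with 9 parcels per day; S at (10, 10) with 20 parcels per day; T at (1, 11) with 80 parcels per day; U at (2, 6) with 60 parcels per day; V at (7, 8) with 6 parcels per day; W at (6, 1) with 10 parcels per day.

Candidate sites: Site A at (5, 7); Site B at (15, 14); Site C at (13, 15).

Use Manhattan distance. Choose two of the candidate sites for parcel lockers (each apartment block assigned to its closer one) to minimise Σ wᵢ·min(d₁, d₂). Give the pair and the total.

{Site A, Site C}, total 1362

Evaluate every pair (each demand assigned to the nearer of the two):
  {Site A, Site C}: total = 1362
  {Site A, Site B}: total = 1371
  {Site B, Site C}: total = 3282
Best pair: {Site A, Site C} with total 1362.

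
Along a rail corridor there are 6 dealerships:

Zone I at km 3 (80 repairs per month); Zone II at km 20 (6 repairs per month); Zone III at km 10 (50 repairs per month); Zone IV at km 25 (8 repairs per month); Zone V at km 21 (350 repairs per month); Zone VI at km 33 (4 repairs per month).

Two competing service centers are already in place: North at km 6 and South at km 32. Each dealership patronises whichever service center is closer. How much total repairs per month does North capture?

The indifferent point is the midpoint (6+32)/2 = 19; dealerships left of it (closer to North at 6) go to North, those right go to South.
  Zone I at 3 (w=80) → North
  Zone III at 10 (w=50) → North
  Zone II at 20 (w=6) → South
  Zone V at 21 (w=350) → South
  Zone IV at 25 (w=8) → South
  Zone VI at 33 (w=4) → South
North captures 130; South captures 368.

130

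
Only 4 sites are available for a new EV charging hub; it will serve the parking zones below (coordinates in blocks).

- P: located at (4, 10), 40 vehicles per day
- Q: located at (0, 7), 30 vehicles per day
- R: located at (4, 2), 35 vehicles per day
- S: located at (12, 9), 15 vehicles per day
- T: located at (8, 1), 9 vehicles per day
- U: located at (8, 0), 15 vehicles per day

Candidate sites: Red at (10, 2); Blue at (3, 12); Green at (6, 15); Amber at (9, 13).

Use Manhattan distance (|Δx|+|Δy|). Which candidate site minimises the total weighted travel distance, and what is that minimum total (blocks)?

Total weighted distance at each candidate:
  Red (10, 2): total = 1442
  Blue (3, 12): total = 1324
  Green (6, 15): total = 1804
  Amber (9, 13): total = 1762
Minimum is at Blue with total 1324 blocks.

Blue, total 1324 blocks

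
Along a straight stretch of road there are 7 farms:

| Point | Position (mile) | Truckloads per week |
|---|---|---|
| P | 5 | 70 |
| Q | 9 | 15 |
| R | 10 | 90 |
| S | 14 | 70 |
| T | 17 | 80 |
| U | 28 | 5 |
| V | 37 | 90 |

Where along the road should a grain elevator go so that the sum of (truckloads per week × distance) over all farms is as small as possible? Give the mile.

x = 14

For a sum of weighted absolute distances on a line, the optimum is the weighted median (not the mean). Total weight W = 420; half-weight = 210.
Sort by position and accumulate weight:
  mile 5 (P, w=70) → cum 70
  mile 9 (Q, w=15) → cum 85
  mile 10 (R, w=90) → cum 175
  mile 14 (S, w=70) → cum 245  ≥ 210 → median here
  mile 17 (T, w=80) → cum 325
  mile 28 (U, w=5) → cum 330
  mile 37 (V, w=90) → cum 420
Optimal location: mile 14.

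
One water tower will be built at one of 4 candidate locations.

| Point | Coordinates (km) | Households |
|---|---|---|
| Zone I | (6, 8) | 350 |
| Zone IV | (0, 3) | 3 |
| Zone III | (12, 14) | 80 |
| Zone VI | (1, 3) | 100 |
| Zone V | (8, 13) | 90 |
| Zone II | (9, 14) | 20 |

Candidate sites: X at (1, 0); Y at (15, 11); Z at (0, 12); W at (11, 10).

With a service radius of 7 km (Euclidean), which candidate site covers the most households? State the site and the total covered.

W, covering 540

Coverage radius r = 7 km; a point is covered iff (Δx)²+(Δy)² ≤ 7² = 49.
  X (1, 0): covers {Zone IV, Zone VI} → 103
  Y (15, 11): covers {Zone III, Zone II} → 100
  Z (0, 12): covers {none} → 0
  W (11, 10): covers {Zone I, Zone III, Zone V, Zone II} → 540
Maximum coverage at W: 540 households.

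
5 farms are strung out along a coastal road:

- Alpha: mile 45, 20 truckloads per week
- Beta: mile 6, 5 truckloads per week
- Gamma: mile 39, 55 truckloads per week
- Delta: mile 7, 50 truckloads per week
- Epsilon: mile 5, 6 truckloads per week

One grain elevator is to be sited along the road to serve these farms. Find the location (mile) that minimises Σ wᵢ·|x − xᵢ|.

For a sum of weighted absolute distances on a line, the optimum is the weighted median (not the mean). Total weight W = 136; half-weight = 68.
Sort by position and accumulate weight:
  mile 5 (Epsilon, w=6) → cum 6
  mile 6 (Beta, w=5) → cum 11
  mile 7 (Delta, w=50) → cum 61
  mile 39 (Gamma, w=55) → cum 116  ≥ 68 → median here
  mile 45 (Alpha, w=20) → cum 136
Optimal location: mile 39.

x = 39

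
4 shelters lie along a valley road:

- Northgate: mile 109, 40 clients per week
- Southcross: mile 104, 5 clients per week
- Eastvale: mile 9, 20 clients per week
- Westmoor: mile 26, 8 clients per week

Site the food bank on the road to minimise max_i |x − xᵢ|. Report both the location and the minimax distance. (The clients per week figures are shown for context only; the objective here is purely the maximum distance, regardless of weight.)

The 1-center on a line is the midpoint of the two extreme points: leftmost at 9, rightmost at 109.
Optimal location = (9 + 109)/2 = 59; maximum distance = (109 − 9)/2 = 50.

location 59, max distance 50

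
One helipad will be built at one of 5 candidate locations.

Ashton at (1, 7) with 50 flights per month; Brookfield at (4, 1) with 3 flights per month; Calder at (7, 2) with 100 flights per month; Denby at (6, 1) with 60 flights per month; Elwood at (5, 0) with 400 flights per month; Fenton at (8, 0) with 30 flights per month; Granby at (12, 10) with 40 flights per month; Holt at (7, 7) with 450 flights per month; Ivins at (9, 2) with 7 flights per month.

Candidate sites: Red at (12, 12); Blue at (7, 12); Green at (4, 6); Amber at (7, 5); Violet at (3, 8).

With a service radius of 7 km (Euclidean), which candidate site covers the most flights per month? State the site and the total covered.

Amber, covering 1100

Coverage radius r = 7 km; a point is covered iff (Δx)²+(Δy)² ≤ 7² = 49.
  Red (12, 12): covers {Granby} → 40
  Blue (7, 12): covers {Granby, Holt} → 490
  Green (4, 6): covers {Ashton, Brookfield, Calder, Denby, Elwood, Holt, Ivins} → 1070
  Amber (7, 5): covers {Ashton, Brookfield, Calder, Denby, Elwood, Fenton, Holt, Ivins} → 1100
  Violet (3, 8): covers {Ashton, Holt} → 500
Maximum coverage at Amber: 1100 flights per month.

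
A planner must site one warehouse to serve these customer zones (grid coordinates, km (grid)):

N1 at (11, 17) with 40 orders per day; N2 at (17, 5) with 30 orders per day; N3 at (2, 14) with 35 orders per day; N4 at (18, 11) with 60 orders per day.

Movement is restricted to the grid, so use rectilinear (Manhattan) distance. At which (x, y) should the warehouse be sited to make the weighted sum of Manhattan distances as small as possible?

(17, 11)

Manhattan distance separates: Σwᵢ(|x−xᵢ|+|y−yᵢ|) = Σwᵢ|x−xᵢ| + Σwᵢ|y−yᵢ|, so x and y are optimised independently as 1-D weighted medians.
Total weight W = 165; half = 82.5.
x-coordinate, sorted with cumulative weight:
  x=2 (N3, w=35) cum 35
  x=11 (N1, w=40) cum 75
  x=17 (N2, w=30) cum 105  ← median
  x=18 (N4, w=60) cum 165
⇒ x* = 17
y-coordinate, sorted with cumulative weight:
  y=5 (N2, w=30) cum 30
  y=11 (N4, w=60) cum 90  ← median
  y=14 (N3, w=35) cum 125
  y=17 (N1, w=40) cum 165
⇒ y* = 11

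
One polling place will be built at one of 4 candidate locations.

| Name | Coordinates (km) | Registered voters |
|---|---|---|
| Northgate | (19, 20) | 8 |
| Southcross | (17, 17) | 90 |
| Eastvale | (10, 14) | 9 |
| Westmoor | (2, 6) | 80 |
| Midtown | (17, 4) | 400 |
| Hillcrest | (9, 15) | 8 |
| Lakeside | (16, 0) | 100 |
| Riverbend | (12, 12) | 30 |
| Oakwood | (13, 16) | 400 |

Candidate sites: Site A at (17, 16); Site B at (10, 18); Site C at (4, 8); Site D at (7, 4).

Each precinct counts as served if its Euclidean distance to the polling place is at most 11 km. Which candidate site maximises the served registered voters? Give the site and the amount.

Site D, covering 619

Coverage radius r = 11 km; a point is covered iff (Δx)²+(Δy)² ≤ 11² = 121.
  Site A (17, 16): covers {Northgate, Southcross, Eastvale, Hillcrest, Riverbend, Oakwood} → 545
  Site B (10, 18): covers {Northgate, Southcross, Eastvale, Hillcrest, Riverbend, Oakwood} → 545
  Site C (4, 8): covers {Eastvale, Westmoor, Hillcrest, Riverbend} → 127
  Site D (7, 4): covers {Eastvale, Westmoor, Midtown, Lakeside, Riverbend} → 619
Maximum coverage at Site D: 619 registered voters.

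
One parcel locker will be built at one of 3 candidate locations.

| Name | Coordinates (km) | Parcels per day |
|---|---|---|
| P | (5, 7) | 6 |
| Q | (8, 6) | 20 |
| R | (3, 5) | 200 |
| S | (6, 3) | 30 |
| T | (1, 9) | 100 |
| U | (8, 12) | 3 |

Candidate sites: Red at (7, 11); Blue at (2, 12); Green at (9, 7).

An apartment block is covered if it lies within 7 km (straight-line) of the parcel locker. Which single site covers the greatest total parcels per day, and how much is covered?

Green, covering 259

Coverage radius r = 7 km; a point is covered iff (Δx)²+(Δy)² ≤ 7² = 49.
  Red (7, 11): covers {P, Q, T, U} → 129
  Blue (2, 12): covers {P, T, U} → 109
  Green (9, 7): covers {P, Q, R, S, U} → 259
Maximum coverage at Green: 259 parcels per day.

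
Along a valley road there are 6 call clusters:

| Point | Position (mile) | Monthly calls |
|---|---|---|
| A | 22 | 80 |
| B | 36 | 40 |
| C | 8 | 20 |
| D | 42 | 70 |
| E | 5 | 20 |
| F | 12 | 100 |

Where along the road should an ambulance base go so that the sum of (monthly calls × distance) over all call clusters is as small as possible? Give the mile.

For a sum of weighted absolute distances on a line, the optimum is the weighted median (not the mean). Total weight W = 330; half-weight = 165.
Sort by position and accumulate weight:
  mile 5 (E, w=20) → cum 20
  mile 8 (C, w=20) → cum 40
  mile 12 (F, w=100) → cum 140
  mile 22 (A, w=80) → cum 220  ≥ 165 → median here
  mile 36 (B, w=40) → cum 260
  mile 42 (D, w=70) → cum 330
Optimal location: mile 22.

x = 22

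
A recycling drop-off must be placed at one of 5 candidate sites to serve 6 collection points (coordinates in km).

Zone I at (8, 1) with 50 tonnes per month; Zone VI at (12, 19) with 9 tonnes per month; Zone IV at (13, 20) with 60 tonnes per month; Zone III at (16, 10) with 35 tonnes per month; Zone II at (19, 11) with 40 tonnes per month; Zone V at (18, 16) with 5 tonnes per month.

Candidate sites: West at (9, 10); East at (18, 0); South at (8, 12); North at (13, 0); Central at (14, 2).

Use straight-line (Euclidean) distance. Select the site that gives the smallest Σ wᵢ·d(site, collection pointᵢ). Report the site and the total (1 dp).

West, total 1885.4 km

Total weighted distance at each candidate:
  West (9, 10): total = 1885.4
  East (18, 0): total = 2797.5
  South (8, 12): total = 1972.9
  North (13, 0): total = 2576.6
  Central (14, 2): total = 2313.1
Minimum is at West with total 1885.4 km.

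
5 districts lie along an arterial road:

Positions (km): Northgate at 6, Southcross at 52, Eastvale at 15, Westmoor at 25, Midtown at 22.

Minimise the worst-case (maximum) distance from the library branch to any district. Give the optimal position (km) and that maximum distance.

The 1-center on a line is the midpoint of the two extreme points: leftmost at 6, rightmost at 52.
Optimal location = (6 + 52)/2 = 29; maximum distance = (52 − 6)/2 = 23.

location 29, max distance 23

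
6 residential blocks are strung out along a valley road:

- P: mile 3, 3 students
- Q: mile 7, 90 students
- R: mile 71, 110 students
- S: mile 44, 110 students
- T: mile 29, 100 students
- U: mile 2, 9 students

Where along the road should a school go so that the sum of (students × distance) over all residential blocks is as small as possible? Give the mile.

x = 44

For a sum of weighted absolute distances on a line, the optimum is the weighted median (not the mean). Total weight W = 422; half-weight = 211.
Sort by position and accumulate weight:
  mile 2 (U, w=9) → cum 9
  mile 3 (P, w=3) → cum 12
  mile 7 (Q, w=90) → cum 102
  mile 29 (T, w=100) → cum 202
  mile 44 (S, w=110) → cum 312  ≥ 211 → median here
  mile 71 (R, w=110) → cum 422
Optimal location: mile 44.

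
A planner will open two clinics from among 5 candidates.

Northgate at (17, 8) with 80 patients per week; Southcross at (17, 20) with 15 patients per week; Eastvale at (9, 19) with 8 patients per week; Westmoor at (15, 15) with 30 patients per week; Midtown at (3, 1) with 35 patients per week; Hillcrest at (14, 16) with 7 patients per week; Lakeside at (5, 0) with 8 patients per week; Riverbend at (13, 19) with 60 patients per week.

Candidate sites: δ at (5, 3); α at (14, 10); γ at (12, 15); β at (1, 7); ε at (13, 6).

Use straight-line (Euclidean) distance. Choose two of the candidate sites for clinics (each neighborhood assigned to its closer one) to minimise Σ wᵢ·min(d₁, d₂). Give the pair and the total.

Evaluate every pair (each demand assigned to the nearer of the two):
  {δ, γ}: total = 1310.3
  {γ, ε}: total = 1328.2
  {δ, α}: total = 1388.7
  {α, γ}: total = 1392.6
  {γ, β}: total = 1473.1
  {α, β}: total = 1551.6
  {α, ε}: total = 1737.0
  {δ, ε}: total = 1934.9
  {β, ε}: total = 2097.8
  {δ, β}: total = 3185.1
Best pair: {δ, γ} with total 1310.3.

{δ, γ}, total 1310.3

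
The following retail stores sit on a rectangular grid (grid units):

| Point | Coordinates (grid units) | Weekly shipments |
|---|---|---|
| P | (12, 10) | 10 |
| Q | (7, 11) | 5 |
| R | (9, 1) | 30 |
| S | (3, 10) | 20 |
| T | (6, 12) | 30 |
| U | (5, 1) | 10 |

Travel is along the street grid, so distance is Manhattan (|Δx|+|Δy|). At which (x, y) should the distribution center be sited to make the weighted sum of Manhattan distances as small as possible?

(6, 10)

Manhattan distance separates: Σwᵢ(|x−xᵢ|+|y−yᵢ|) = Σwᵢ|x−xᵢ| + Σwᵢ|y−yᵢ|, so x and y are optimised independently as 1-D weighted medians.
Total weight W = 105; half = 52.5.
x-coordinate, sorted with cumulative weight:
  x=3 (S, w=20) cum 20
  x=5 (U, w=10) cum 30
  x=6 (T, w=30) cum 60  ← median
  x=7 (Q, w=5) cum 65
  x=9 (R, w=30) cum 95
  x=12 (P, w=10) cum 105
⇒ x* = 6
y-coordinate, sorted with cumulative weight:
  y=1 (R, w=30) cum 30
  y=1 (U, w=10) cum 40
  y=10 (P, w=10) cum 50
  y=10 (S, w=20) cum 70  ← median
  y=11 (Q, w=5) cum 75
  y=12 (T, w=30) cum 105
⇒ y* = 10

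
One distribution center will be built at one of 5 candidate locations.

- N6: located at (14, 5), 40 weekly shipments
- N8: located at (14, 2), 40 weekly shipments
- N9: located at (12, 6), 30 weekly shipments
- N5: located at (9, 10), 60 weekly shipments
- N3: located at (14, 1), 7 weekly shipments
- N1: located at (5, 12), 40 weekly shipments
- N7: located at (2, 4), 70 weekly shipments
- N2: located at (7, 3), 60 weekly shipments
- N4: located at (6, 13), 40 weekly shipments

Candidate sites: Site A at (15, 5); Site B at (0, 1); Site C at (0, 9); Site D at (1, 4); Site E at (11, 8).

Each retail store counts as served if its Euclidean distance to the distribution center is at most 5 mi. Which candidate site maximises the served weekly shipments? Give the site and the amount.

Coverage radius r = 5 mi; a point is covered iff (Δx)²+(Δy)² ≤ 5² = 25.
  Site A (15, 5): covers {N6, N8, N9, N3} → 117
  Site B (0, 1): covers {N7} → 70
  Site C (0, 9): covers {none} → 0
  Site D (1, 4): covers {N7} → 70
  Site E (11, 8): covers {N6, N9, N5} → 130
Maximum coverage at Site E: 130 weekly shipments.

Site E, covering 130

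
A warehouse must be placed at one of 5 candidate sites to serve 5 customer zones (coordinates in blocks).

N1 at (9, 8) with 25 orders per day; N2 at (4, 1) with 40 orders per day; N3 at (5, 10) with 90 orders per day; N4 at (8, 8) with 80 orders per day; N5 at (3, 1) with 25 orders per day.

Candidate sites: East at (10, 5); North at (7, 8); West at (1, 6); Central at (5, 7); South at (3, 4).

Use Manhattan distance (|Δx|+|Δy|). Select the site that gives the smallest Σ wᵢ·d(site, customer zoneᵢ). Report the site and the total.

North, total 1165 blocks

Total weighted distance at each candidate:
  East (10, 5): total = 2075
  North (7, 8): total = 1165
  West (1, 6): total = 2185
  Central (5, 7): total = 1195
  South (3, 4): total = 1925
Minimum is at North with total 1165 blocks.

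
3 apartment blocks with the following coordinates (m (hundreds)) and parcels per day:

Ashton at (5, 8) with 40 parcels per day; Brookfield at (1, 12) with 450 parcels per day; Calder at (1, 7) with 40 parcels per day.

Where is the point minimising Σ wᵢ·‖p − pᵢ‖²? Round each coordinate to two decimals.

(1.30, 11.32)

The minimiser of Σwᵢ‖p−pᵢ‖² is the weighted centroid p* = (Σwᵢpᵢ)/(Σwᵢ).
Σwᵢ = 530.
Σwᵢxᵢ = 40·5 + 450·1 + 40·1 = 690.
Σwᵢyᵢ = 40·8 + 450·12 + 40·7 = 6000.
x* = 690/530 = 1.30, y* = 6000/530 = 11.32.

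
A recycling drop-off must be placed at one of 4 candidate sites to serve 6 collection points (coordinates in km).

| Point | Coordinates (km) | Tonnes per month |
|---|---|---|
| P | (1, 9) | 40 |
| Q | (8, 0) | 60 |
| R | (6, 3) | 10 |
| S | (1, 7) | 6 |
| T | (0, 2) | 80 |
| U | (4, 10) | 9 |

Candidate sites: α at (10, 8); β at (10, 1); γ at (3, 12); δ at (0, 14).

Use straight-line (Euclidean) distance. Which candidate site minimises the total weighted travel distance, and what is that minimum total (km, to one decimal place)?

β, total 1626.8 km

Total weighted distance at each candidate:
  α (10, 8): total = 1965.2
  β (10, 1): total = 1626.8
  γ (3, 12): total = 1906.8
  δ (0, 14): total = 2350.1
Minimum is at β with total 1626.8 km.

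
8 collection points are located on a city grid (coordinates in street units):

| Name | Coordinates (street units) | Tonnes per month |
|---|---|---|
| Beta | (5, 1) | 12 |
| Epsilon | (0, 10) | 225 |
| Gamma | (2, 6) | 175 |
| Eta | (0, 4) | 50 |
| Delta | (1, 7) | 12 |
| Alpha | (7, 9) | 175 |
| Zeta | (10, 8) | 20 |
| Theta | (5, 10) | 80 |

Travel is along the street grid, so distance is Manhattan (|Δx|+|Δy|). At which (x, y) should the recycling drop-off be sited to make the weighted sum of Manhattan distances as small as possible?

(2, 9)

Manhattan distance separates: Σwᵢ(|x−xᵢ|+|y−yᵢ|) = Σwᵢ|x−xᵢ| + Σwᵢ|y−yᵢ|, so x and y are optimised independently as 1-D weighted medians.
Total weight W = 749; half = 374.5.
x-coordinate, sorted with cumulative weight:
  x=0 (Epsilon, w=225) cum 225
  x=0 (Eta, w=50) cum 275
  x=1 (Delta, w=12) cum 287
  x=2 (Gamma, w=175) cum 462  ← median
  x=5 (Beta, w=12) cum 474
  x=5 (Theta, w=80) cum 554
  x=7 (Alpha, w=175) cum 729
  x=10 (Zeta, w=20) cum 749
⇒ x* = 2
y-coordinate, sorted with cumulative weight:
  y=1 (Beta, w=12) cum 12
  y=4 (Eta, w=50) cum 62
  y=6 (Gamma, w=175) cum 237
  y=7 (Delta, w=12) cum 249
  y=8 (Zeta, w=20) cum 269
  y=9 (Alpha, w=175) cum 444  ← median
  y=10 (Epsilon, w=225) cum 669
  y=10 (Theta, w=80) cum 749
⇒ y* = 9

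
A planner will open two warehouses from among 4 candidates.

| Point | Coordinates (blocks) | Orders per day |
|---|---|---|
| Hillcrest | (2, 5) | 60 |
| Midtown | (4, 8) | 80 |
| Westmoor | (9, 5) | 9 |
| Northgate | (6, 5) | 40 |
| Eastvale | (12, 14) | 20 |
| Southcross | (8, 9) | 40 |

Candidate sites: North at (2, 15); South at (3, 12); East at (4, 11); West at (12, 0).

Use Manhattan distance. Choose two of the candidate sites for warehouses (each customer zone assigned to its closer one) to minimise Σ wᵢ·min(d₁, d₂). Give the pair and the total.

Evaluate every pair (each demand assigned to the nearer of the two):
  {East, West}: total = 1572
  {North, East}: total = 1599
  {South, East}: total = 1599
  {South, West}: total = 1892
  {North, South}: total = 1937
  {North, West}: total = 2532
Best pair: {East, West} with total 1572.

{East, West}, total 1572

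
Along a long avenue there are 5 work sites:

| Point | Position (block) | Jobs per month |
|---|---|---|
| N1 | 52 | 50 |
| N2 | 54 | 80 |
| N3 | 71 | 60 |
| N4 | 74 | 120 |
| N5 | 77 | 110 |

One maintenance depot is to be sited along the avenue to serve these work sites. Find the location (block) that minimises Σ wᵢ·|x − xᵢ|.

x = 74

For a sum of weighted absolute distances on a line, the optimum is the weighted median (not the mean). Total weight W = 420; half-weight = 210.
Sort by position and accumulate weight:
  block 52 (N1, w=50) → cum 50
  block 54 (N2, w=80) → cum 130
  block 71 (N3, w=60) → cum 190
  block 74 (N4, w=120) → cum 310  ≥ 210 → median here
  block 77 (N5, w=110) → cum 420
Optimal location: block 74.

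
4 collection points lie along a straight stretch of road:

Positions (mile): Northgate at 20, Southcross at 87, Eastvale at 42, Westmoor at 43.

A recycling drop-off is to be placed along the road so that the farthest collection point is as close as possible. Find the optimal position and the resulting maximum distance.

location 53.5, max distance 33.5

The 1-center on a line is the midpoint of the two extreme points: leftmost at 20, rightmost at 87.
Optimal location = (20 + 87)/2 = 53.5; maximum distance = (87 − 20)/2 = 33.5.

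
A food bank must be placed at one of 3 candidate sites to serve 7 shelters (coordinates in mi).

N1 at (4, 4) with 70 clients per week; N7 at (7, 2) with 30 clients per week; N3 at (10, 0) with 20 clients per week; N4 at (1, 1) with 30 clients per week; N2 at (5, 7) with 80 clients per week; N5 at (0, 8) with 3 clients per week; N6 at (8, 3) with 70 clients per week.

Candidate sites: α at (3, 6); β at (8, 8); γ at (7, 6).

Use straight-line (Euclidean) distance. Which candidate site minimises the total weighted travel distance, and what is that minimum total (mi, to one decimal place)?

γ, total 1162.9 mi

Total weighted distance at each candidate:
  α (3, 6): total = 1270.0
  β (8, 8): total = 1667.4
  γ (7, 6): total = 1162.9
Minimum is at γ with total 1162.9 mi.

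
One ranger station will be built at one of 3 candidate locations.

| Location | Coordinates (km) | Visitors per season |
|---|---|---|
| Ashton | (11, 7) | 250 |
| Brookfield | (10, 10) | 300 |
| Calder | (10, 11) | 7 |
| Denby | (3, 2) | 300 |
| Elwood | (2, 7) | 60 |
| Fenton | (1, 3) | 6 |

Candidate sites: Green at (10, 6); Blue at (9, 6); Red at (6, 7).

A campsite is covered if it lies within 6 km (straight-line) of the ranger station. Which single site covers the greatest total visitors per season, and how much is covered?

Red, covering 917

Coverage radius r = 6 km; a point is covered iff (Δx)²+(Δy)² ≤ 6² = 36.
  Green (10, 6): covers {Ashton, Brookfield, Calder} → 557
  Blue (9, 6): covers {Ashton, Brookfield, Calder} → 557
  Red (6, 7): covers {Ashton, Brookfield, Calder, Denby, Elwood} → 917
Maximum coverage at Red: 917 visitors per season.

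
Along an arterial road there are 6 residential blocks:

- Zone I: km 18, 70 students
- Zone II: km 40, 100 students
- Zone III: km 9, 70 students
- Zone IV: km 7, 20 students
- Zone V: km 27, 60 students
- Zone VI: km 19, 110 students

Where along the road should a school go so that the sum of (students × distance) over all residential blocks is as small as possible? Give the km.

For a sum of weighted absolute distances on a line, the optimum is the weighted median (not the mean). Total weight W = 430; half-weight = 215.
Sort by position and accumulate weight:
  km 7 (Zone IV, w=20) → cum 20
  km 9 (Zone III, w=70) → cum 90
  km 18 (Zone I, w=70) → cum 160
  km 19 (Zone VI, w=110) → cum 270  ≥ 215 → median here
  km 27 (Zone V, w=60) → cum 330
  km 40 (Zone II, w=100) → cum 430
Optimal location: km 19.

x = 19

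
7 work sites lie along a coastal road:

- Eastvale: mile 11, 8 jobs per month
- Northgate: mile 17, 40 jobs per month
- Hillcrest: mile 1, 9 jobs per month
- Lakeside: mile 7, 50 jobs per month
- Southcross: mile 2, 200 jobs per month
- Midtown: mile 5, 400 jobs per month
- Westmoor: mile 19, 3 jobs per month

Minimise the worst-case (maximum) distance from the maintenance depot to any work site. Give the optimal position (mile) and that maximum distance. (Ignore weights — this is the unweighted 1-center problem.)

The 1-center on a line is the midpoint of the two extreme points: leftmost at 1, rightmost at 19.
Optimal location = (1 + 19)/2 = 10; maximum distance = (19 − 1)/2 = 9.

location 10, max distance 9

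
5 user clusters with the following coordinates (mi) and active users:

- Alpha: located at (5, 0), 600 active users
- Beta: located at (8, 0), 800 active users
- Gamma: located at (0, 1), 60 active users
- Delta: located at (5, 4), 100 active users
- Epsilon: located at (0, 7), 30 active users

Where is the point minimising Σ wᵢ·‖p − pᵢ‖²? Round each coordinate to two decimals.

The minimiser of Σwᵢ‖p−pᵢ‖² is the weighted centroid p* = (Σwᵢpᵢ)/(Σwᵢ).
Σwᵢ = 1590.
Σwᵢxᵢ = 600·5 + 800·8 + 60·0 + 100·5 + 30·0 = 9900.
Σwᵢyᵢ = 600·0 + 800·0 + 60·1 + 100·4 + 30·7 = 670.
x* = 9900/1590 = 6.23, y* = 670/1590 = 0.42.

(6.23, 0.42)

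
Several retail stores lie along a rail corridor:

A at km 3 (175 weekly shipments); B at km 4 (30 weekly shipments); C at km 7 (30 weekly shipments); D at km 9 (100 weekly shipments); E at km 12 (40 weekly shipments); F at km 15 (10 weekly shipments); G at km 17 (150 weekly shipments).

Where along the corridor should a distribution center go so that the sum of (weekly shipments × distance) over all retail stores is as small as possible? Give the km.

x = 9

For a sum of weighted absolute distances on a line, the optimum is the weighted median (not the mean). Total weight W = 535; half-weight = 267.5.
Sort by position and accumulate weight:
  km 3 (A, w=175) → cum 175
  km 4 (B, w=30) → cum 205
  km 7 (C, w=30) → cum 235
  km 9 (D, w=100) → cum 335  ≥ 267.5 → median here
  km 12 (E, w=40) → cum 375
  km 15 (F, w=10) → cum 385
  km 17 (G, w=150) → cum 535
Optimal location: km 9.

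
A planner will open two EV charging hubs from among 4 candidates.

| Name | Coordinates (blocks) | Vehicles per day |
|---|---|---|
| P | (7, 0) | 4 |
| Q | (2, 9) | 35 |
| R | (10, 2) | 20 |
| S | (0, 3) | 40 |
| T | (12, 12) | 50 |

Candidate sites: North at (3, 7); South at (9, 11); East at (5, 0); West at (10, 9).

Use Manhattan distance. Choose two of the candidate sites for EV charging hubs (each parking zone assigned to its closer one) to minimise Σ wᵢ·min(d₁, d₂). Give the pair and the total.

Evaluate every pair (each demand assigned to the nearer of the two):
  {North, West}: total = 819
  {North, South}: total = 829
  {South, East}: total = 983
  {East, West}: total = 998
  {North, East}: total = 1233
  {South, West}: total = 1308
Best pair: {North, West} with total 819.

{North, West}, total 819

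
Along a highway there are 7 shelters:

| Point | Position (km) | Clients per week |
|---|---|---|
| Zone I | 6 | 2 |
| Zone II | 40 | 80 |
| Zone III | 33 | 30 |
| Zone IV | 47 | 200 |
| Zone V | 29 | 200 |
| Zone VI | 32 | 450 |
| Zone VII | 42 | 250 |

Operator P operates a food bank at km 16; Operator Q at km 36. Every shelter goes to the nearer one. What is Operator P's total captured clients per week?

The indifferent point is the midpoint (16+36)/2 = 26; shelters left of it (closer to Operator P at 16) go to Operator P, those right go to Operator Q.
  Zone I at 6 (w=2) → Operator P
  Zone V at 29 (w=200) → Operator Q
  Zone VI at 32 (w=450) → Operator Q
  Zone III at 33 (w=30) → Operator Q
  Zone II at 40 (w=80) → Operator Q
  Zone VII at 42 (w=250) → Operator Q
  Zone IV at 47 (w=200) → Operator Q
Operator P captures 2; Operator Q captures 1210.

2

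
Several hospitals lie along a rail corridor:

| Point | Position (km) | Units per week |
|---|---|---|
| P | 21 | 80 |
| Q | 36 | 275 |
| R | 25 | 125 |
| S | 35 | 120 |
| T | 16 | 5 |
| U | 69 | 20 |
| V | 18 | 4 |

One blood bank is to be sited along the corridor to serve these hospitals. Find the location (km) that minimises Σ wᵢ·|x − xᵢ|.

For a sum of weighted absolute distances on a line, the optimum is the weighted median (not the mean). Total weight W = 629; half-weight = 314.5.
Sort by position and accumulate weight:
  km 16 (T, w=5) → cum 5
  km 18 (V, w=4) → cum 9
  km 21 (P, w=80) → cum 89
  km 25 (R, w=125) → cum 214
  km 35 (S, w=120) → cum 334  ≥ 314.5 → median here
  km 36 (Q, w=275) → cum 609
  km 69 (U, w=20) → cum 629
Optimal location: km 35.

x = 35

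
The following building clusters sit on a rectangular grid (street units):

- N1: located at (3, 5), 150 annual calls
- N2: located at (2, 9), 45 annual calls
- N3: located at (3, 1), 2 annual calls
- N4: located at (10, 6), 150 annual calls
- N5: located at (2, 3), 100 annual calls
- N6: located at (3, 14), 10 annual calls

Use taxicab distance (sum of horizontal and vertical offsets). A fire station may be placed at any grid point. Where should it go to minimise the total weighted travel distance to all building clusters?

Manhattan distance separates: Σwᵢ(|x−xᵢ|+|y−yᵢ|) = Σwᵢ|x−xᵢ| + Σwᵢ|y−yᵢ|, so x and y are optimised independently as 1-D weighted medians.
Total weight W = 457; half = 228.5.
x-coordinate, sorted with cumulative weight:
  x=2 (N2, w=45) cum 45
  x=2 (N5, w=100) cum 145
  x=3 (N1, w=150) cum 295  ← median
  x=3 (N3, w=2) cum 297
  x=3 (N6, w=10) cum 307
  x=10 (N4, w=150) cum 457
⇒ x* = 3
y-coordinate, sorted with cumulative weight:
  y=1 (N3, w=2) cum 2
  y=3 (N5, w=100) cum 102
  y=5 (N1, w=150) cum 252  ← median
  y=6 (N4, w=150) cum 402
  y=9 (N2, w=45) cum 447
  y=14 (N6, w=10) cum 457
⇒ y* = 5

(3, 5)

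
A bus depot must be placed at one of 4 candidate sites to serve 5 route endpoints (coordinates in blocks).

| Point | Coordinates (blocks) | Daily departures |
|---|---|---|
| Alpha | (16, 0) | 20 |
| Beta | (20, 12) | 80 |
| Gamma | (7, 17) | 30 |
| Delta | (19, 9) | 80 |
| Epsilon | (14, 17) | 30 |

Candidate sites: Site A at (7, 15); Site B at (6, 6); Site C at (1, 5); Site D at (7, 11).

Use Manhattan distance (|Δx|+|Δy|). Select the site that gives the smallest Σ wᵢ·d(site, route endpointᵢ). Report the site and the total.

Total weighted distance at each candidate:
  Site A (7, 15): total = 3530
  Site B (6, 6): total = 4130
  Site C (1, 5): total = 5530
  Site D (7, 11): total = 3210
Minimum is at Site D with total 3210 blocks.

Site D, total 3210 blocks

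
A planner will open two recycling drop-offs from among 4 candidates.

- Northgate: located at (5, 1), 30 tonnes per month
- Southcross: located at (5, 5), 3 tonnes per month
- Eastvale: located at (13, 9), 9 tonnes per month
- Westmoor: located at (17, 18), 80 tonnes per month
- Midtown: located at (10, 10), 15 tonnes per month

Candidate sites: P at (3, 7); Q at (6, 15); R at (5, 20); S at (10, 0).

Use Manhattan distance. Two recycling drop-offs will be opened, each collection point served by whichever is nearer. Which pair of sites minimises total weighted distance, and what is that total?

{Q, S}, total 1573

Evaluate every pair (each demand assigned to the nearer of the two):
  {Q, S}: total = 1573
  {R, S}: total = 1588
  {P, Q}: total = 1615
  {P, R}: total = 1630
  {Q, R}: total = 1855
  {P, S}: total = 2450
Best pair: {Q, S} with total 1573.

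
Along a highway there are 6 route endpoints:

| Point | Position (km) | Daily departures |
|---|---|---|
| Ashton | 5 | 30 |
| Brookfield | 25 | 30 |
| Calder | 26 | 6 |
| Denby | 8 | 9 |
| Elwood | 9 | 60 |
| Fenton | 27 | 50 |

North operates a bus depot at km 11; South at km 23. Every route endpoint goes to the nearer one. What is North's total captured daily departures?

99

The indifferent point is the midpoint (11+23)/2 = 17; route endpoints left of it (closer to North at 11) go to North, those right go to South.
  Ashton at 5 (w=30) → North
  Denby at 8 (w=9) → North
  Elwood at 9 (w=60) → North
  Brookfield at 25 (w=30) → South
  Calder at 26 (w=6) → South
  Fenton at 27 (w=50) → South
North captures 99; South captures 86.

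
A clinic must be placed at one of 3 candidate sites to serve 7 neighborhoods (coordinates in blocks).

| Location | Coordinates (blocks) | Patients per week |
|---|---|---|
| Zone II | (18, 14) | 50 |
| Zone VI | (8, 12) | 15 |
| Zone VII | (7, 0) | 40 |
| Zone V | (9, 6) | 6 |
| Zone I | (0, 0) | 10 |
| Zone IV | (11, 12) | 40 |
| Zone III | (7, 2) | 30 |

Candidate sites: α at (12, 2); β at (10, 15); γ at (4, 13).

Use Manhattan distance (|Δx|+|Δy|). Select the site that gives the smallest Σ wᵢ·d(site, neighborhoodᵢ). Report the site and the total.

Total weighted distance at each candidate:
  α (12, 2): total = 2162
  β (10, 15): total = 2195
  γ (4, 13): total = 2447
Minimum is at α with total 2162 blocks.

α, total 2162 blocks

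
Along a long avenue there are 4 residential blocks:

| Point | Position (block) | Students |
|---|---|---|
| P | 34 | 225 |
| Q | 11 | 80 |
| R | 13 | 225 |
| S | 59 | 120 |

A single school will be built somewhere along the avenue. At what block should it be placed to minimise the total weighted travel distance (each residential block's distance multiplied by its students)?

x = 34

For a sum of weighted absolute distances on a line, the optimum is the weighted median (not the mean). Total weight W = 650; half-weight = 325.
Sort by position and accumulate weight:
  block 11 (Q, w=80) → cum 80
  block 13 (R, w=225) → cum 305
  block 34 (P, w=225) → cum 530  ≥ 325 → median here
  block 59 (S, w=120) → cum 650
Optimal location: block 34.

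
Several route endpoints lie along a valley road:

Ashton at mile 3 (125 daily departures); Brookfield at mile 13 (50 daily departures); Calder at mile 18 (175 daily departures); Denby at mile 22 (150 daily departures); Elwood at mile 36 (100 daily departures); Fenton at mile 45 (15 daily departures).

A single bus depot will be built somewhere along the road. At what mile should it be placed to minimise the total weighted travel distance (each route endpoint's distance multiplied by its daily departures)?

For a sum of weighted absolute distances on a line, the optimum is the weighted median (not the mean). Total weight W = 615; half-weight = 307.5.
Sort by position and accumulate weight:
  mile 3 (Ashton, w=125) → cum 125
  mile 13 (Brookfield, w=50) → cum 175
  mile 18 (Calder, w=175) → cum 350  ≥ 307.5 → median here
  mile 22 (Denby, w=150) → cum 500
  mile 36 (Elwood, w=100) → cum 600
  mile 45 (Fenton, w=15) → cum 615
Optimal location: mile 18.

x = 18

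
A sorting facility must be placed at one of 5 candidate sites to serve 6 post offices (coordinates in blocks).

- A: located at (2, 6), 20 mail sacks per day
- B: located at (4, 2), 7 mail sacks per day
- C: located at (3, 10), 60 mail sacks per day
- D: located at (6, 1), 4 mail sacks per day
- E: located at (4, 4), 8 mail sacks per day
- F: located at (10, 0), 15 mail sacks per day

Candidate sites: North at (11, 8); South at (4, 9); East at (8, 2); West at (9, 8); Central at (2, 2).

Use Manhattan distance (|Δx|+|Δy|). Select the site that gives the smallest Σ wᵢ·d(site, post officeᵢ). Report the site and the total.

South, total 574 blocks

Total weighted distance at each candidate:
  North (11, 8): total = 1182
  South (4, 9): total = 574
  East (8, 2): total = 1128
  West (9, 8): total = 984
  Central (2, 2): total = 836
Minimum is at South with total 574 blocks.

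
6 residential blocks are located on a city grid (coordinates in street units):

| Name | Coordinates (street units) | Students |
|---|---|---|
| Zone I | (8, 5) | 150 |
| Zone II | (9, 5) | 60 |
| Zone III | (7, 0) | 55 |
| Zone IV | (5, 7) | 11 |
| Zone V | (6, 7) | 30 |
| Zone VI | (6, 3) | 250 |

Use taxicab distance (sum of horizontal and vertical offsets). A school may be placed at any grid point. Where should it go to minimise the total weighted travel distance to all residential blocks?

(6, 3)

Manhattan distance separates: Σwᵢ(|x−xᵢ|+|y−yᵢ|) = Σwᵢ|x−xᵢ| + Σwᵢ|y−yᵢ|, so x and y are optimised independently as 1-D weighted medians.
Total weight W = 556; half = 278.
x-coordinate, sorted with cumulative weight:
  x=5 (Zone IV, w=11) cum 11
  x=6 (Zone V, w=30) cum 41
  x=6 (Zone VI, w=250) cum 291  ← median
  x=7 (Zone III, w=55) cum 346
  x=8 (Zone I, w=150) cum 496
  x=9 (Zone II, w=60) cum 556
⇒ x* = 6
y-coordinate, sorted with cumulative weight:
  y=0 (Zone III, w=55) cum 55
  y=3 (Zone VI, w=250) cum 305  ← median
  y=5 (Zone I, w=150) cum 455
  y=5 (Zone II, w=60) cum 515
  y=7 (Zone IV, w=11) cum 526
  y=7 (Zone V, w=30) cum 556
⇒ y* = 3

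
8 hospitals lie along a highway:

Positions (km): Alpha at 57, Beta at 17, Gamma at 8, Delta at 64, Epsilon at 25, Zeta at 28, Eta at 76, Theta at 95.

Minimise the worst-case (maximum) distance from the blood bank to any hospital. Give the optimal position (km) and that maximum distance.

location 51.5, max distance 43.5

The 1-center on a line is the midpoint of the two extreme points: leftmost at 8, rightmost at 95.
Optimal location = (8 + 95)/2 = 51.5; maximum distance = (95 − 8)/2 = 43.5.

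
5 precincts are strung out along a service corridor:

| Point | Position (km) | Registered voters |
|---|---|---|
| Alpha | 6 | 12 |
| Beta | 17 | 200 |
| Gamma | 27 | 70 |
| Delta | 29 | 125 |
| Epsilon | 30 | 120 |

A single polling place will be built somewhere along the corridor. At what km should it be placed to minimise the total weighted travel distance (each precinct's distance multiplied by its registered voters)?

For a sum of weighted absolute distances on a line, the optimum is the weighted median (not the mean). Total weight W = 527; half-weight = 263.5.
Sort by position and accumulate weight:
  km 6 (Alpha, w=12) → cum 12
  km 17 (Beta, w=200) → cum 212
  km 27 (Gamma, w=70) → cum 282  ≥ 263.5 → median here
  km 29 (Delta, w=125) → cum 407
  km 30 (Epsilon, w=120) → cum 527
Optimal location: km 27.

x = 27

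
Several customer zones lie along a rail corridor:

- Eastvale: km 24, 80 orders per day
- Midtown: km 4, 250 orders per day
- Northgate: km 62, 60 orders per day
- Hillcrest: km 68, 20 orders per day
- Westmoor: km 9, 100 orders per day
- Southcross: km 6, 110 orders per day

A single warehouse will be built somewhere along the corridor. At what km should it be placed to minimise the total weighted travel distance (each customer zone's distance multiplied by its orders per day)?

For a sum of weighted absolute distances on a line, the optimum is the weighted median (not the mean). Total weight W = 620; half-weight = 310.
Sort by position and accumulate weight:
  km 4 (Midtown, w=250) → cum 250
  km 6 (Southcross, w=110) → cum 360  ≥ 310 → median here
  km 9 (Westmoor, w=100) → cum 460
  km 24 (Eastvale, w=80) → cum 540
  km 62 (Northgate, w=60) → cum 600
  km 68 (Hillcrest, w=20) → cum 620
Optimal location: km 6.

x = 6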